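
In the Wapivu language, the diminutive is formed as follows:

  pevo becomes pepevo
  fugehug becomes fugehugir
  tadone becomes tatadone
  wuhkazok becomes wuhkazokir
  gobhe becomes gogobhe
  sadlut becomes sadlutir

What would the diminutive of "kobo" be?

"kobo" ends in a vowel. The stems ending in a vowel (tadone → tatadone, gobhe → gogobhe, pevo → pepevo) repeat the first consonant+vowel as a prefix.
The other pattern: stems ending in a consonant add -ir.
So kobo → kokobo.

kokobo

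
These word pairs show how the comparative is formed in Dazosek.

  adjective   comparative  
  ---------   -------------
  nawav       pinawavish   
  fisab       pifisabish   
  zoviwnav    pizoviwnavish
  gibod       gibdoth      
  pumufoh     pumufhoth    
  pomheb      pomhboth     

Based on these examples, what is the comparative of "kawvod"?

fisab and pomheb both end in -b yet inflect differently (pifisabish, pomhboth), so the final letter is not what conditions the rule; the last vowel is.
"kawvod" has last vowel 'o'. The stems whose last vowel is 'o' (gibod → gibdoth, pumufoh → pumufhoth) delete the last vowel and add -oth.
So kawvod → kawvdoth.

kawvdoth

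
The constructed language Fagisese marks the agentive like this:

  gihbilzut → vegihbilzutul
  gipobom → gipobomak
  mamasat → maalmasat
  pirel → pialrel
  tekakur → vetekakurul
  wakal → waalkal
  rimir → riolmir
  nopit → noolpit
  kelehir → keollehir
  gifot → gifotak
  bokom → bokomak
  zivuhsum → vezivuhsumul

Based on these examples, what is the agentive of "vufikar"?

nopit and gihbilzut both end in -t yet inflect differently (noolpit, vegihbilzutul), so the final letter is not what conditions the rule; the last vowel is.
"vufikar" has last vowel 'a'. The stems whose last vowel is 'a' (mamasat → maalmasat, wakal → waalkal) insert -al- after the first vowel.
So vufikar → vualfikar.

vualfikar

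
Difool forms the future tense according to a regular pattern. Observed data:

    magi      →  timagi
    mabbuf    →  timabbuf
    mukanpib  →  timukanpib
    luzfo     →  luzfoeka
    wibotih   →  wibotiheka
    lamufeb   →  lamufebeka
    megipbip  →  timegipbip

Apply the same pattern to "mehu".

mukanpib and lamufeb both end in -b yet inflect differently (timukanpib, lamufebeka), so the final letter is not what conditions the rule; the first letter is.
"mehu" begins with m-. The stems beginning with m- (mukanpib → timukanpib, magi → timagi, mabbuf → timabbuf) add the prefix ti-.
The other pattern: stems beginning with l- or w- add -eka.
So mehu → timehu.

timehu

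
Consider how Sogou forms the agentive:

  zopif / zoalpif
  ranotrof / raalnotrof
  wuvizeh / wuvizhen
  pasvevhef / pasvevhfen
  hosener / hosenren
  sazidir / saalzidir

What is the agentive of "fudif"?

fualdif

pasvevhef and ranotrof both end in -f yet inflect differently (pasvevhfen, raalnotrof), so the final letter is not what conditions the rule; the last vowel is.
"fudif" has last vowel 'i'. The stems whose last vowel is 'i' (sazidir → saalzidir, zopif → zoalpif) insert -al- after the first vowel.
The other pattern: stems whose last vowel is 'e' delete the last vowel and add -en.
So fudif → fualdif.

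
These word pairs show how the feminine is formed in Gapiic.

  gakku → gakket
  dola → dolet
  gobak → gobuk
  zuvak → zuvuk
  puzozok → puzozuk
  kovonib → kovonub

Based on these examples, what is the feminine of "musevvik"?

"musevvik" ends in a consonant. The stems ending in a consonant (gobak → gobuk, zuvak → zuvuk, puzozok → puzozuk) change the last vowel to 'u'.
So musevvik → musevvuk.

musevvuk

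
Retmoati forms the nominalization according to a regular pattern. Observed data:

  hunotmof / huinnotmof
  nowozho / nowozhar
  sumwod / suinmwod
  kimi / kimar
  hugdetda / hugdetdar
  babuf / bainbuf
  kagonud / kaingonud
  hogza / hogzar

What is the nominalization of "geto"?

getar

nowozho and hunotmof both have last vowel 'o' yet inflect differently (nowozhar, huinnotmof), so the last vowel is not what conditions the rule; whether the stem ends in a vowel or a consonant is.
"geto" ends in a vowel. The stems ending in a vowel (nowozho → nowozhar, hugdetda → hugdetdar, kimi → kimar) drop the final letter and add -ar.
So geto → getar.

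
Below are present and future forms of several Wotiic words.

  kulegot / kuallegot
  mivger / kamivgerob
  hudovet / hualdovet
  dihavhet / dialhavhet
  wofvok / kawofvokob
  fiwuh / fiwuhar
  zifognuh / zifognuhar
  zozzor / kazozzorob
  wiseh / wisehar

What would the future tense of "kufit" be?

kualfit

dihavhet and wiseh both have last vowel 'e' yet inflect differently (dialhavhet, wisehar), so the last vowel is not what conditions the rule; the final letter is.
"kufit" ends in -t. The stems ending in -t (dihavhet → dialhavhet, hudovet → hualdovet, kulegot → kuallegot) insert -al- after the first vowel.
The other patterns: stems ending in -h add -ar; stems ending in -k or -r add ka- … -ob around the stem.
So kufit → kualfit.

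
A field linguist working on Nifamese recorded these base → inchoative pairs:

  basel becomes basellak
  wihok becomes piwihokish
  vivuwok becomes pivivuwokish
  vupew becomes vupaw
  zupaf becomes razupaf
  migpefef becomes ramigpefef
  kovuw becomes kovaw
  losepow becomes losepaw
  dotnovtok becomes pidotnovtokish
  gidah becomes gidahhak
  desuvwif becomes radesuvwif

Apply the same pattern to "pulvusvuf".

rapulvusvuf

"pulvusvuf" ends in -f. The stems ending in -f (desuvwif → radesuvwif, migpefef → ramigpefef, zupaf → razupaf) add the prefix ra-.
The other patterns: stems ending in -k add pi- … -ish around the stem; stems ending in -w change the last vowel to 'a'; stems ending in -h or -l double the final consonant and add -ak.
So pulvusvuf → rapulvusvuf.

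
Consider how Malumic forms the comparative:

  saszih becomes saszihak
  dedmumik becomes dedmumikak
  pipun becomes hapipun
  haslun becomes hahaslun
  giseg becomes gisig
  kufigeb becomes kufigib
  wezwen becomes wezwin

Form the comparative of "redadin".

"redadin" has last vowel 'i'. The stems whose last vowel is 'i' (saszih → saszihak, dedmumik → dedmumikak) add -ak.
The other patterns: stems whose last vowel is 'u' add the prefix ha-; stems whose last vowel is 'e' change the last vowel to 'i'.
So redadin → redadinak.

redadinak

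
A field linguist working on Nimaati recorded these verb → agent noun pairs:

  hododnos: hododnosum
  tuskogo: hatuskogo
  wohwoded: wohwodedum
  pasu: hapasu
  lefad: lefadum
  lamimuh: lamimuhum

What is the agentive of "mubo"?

hamubo

"mubo" ends in a vowel. The stems ending in a vowel (tuskogo → hatuskogo, pasu → hapasu) add the prefix ha-.
The other pattern: stems ending in a consonant add -um.
So mubo → hamubo.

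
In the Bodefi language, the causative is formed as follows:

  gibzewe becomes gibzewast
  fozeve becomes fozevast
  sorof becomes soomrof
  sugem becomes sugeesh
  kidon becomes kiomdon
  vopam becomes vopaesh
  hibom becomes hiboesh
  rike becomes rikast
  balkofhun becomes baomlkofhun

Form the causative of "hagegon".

haomgegon

sugem and gibzewe both have last vowel 'e' yet inflect differently (sugeesh, gibzewast), so the last vowel is not what conditions the rule; the final letter is.
"hagegon" ends in -n. The stems ending in -n (kidon → kiomdon, balkofhun → baomlkofhun) insert -om- after the first vowel.
The other patterns: stems ending in -m drop the final letter and add -esh; stems ending in -e drop the final letter and add -ast.
So hagegon → haomgegon.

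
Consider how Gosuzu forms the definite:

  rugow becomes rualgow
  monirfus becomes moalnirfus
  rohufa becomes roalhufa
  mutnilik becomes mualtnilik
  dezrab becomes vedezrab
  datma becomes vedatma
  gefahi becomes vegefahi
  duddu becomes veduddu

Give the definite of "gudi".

vegudi

"gudi" begins with g-. The one such stem in the data (gefahi → vegefahi) adds the prefix ve-, so the same rule applies.
The other pattern: stems beginning with m- or r- insert -al- after the first vowel.
So gudi → vegudi.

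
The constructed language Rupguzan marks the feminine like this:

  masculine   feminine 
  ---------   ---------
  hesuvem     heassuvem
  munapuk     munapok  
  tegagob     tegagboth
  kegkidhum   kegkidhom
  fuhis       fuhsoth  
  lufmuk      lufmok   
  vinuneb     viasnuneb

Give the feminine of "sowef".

soaswef

"sowef" has last vowel 'e'. The stems whose last vowel is 'e' (hesuvem → heassuvem, vinuneb → viasnuneb) insert -as- after the first vowel.
The other patterns: stems whose last vowel is 'i' or 'o' delete the last vowel and add -oth; stems whose last vowel is 'u' change the last vowel to 'o'.
So sowef → soaswef.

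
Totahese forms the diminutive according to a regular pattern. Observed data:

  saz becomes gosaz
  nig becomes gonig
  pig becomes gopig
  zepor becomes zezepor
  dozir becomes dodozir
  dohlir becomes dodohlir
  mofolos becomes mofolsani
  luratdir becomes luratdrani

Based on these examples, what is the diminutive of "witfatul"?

zepor and luratdir both end in -r yet inflect differently (zezepor, luratdrani), so the final letter is not what conditions the rule; the number of vowels is.
"witfatul" has 3 vowels. The stems with 3 vowels (mofolos → mofolsani, luratdir → luratdrani) delete the last vowel and add -ani.
The other patterns: stems with 1 vowel add the prefix go-; stems with 2 vowels repeat the first consonant+vowel as a prefix.
So witfatul → witfatlani.

witfatlani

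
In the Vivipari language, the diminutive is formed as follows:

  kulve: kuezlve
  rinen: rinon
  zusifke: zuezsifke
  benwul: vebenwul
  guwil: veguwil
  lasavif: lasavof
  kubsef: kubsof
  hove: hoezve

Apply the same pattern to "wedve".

weezdve

kulve and rinen both have last vowel 'e' yet inflect differently (kuezlve, rinon), so the last vowel is not what conditions the rule; the final letter is.
"wedve" ends in -e. The stems ending in -e (kulve → kuezlve, zusifke → zuezsifke, hove → hoezve) insert -ez- after the first vowel.
The other patterns: stems ending in -l add the prefix ve-; stems ending in -f or -n change the last vowel to 'o'.
So wedve → weezdve.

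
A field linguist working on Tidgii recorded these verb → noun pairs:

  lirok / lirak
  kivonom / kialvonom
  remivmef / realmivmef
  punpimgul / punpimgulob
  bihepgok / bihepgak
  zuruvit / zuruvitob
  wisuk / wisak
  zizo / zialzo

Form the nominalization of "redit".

punpimgul and wisuk both have last vowel 'u' yet inflect differently (punpimgulob, wisak), so the last vowel is not what conditions the rule; the final letter is.
"redit" ends in -t. The one such stem in the data (zuruvit → zuruvitob) adds -ob, so the same rule applies.
So redit → reditob.

reditob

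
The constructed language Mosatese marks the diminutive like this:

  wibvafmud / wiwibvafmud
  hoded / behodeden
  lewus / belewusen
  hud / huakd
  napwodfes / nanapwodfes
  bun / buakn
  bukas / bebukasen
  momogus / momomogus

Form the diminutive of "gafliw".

begafliwen

hud and hoded both end in -d yet inflect differently (huakd, behodeden), so the final letter is not what conditions the rule; the number of vowels is.
"gafliw" has 2 vowels. The stems with 2 vowels (hoded → behodeden, bukas → bebukasen, lewus → belewusen) add be- … -en around the stem.
So gafliw → begafliwen.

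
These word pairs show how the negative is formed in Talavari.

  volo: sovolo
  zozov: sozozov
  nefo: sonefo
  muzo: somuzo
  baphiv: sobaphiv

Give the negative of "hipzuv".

sohipzuv

Every pair shown (volo → sovolo, zozov → sozozov, nefo → sonefo, …) follows the same rule: add the prefix so-.
So hipzuv → sohipzuv.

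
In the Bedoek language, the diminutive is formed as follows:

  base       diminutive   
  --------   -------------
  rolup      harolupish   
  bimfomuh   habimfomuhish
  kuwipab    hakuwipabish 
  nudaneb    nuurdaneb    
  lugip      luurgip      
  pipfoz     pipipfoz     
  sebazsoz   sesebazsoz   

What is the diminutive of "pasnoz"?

"pasnoz" has last vowel 'o'. The stems whose last vowel is 'o' (pipfoz → pipipfoz, sebazsoz → sesebazsoz) repeat the first consonant+vowel as a prefix.
The other patterns: stems whose last vowel is 'a' or 'u' add ha- … -ish around the stem; stems whose last vowel is 'e' or 'i' insert -ur- after the first vowel.
So pasnoz → papasnoz.

papasnoz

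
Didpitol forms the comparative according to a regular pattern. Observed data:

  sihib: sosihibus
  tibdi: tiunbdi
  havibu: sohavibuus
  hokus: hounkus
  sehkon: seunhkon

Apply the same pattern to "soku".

sosokuus

havibu and hokus both have last vowel 'u' yet inflect differently (sohavibuus, hounkus), so the last vowel is not what conditions the rule; the final letter is.
"soku" ends in -u. The one such stem in the data (havibu → sohavibuus) adds so- … -us around the stem, so the same rule applies.
So soku → sosokuus.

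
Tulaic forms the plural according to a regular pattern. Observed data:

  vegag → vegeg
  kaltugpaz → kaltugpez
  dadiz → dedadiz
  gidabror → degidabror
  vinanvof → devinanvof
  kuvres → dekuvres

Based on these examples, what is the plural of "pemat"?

kaltugpaz and dadiz both end in -z yet inflect differently (kaltugpez, dedadiz), so the final letter is not what conditions the rule; the last vowel is.
"pemat" has last vowel 'a'. The stems whose last vowel is 'a' (vegag → vegeg, kaltugpaz → kaltugpez) change the last vowel to 'e'.
The other pattern: stems whose last vowel is 'e', 'i' or 'o' add the prefix de-.
So pemat → pemet.

pemet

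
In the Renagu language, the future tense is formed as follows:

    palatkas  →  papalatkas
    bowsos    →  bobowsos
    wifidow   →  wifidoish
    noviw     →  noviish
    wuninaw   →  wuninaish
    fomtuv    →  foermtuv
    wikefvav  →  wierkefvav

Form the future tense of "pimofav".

"pimofav" ends in -v. The stems ending in -v (fomtuv → foermtuv, wikefvav → wierkefvav) insert -er- after the first vowel.
The other patterns: stems ending in -s repeat the first consonant+vowel as a prefix; stems ending in -w drop the final letter and add -ish.
So pimofav → piermofav.

piermofav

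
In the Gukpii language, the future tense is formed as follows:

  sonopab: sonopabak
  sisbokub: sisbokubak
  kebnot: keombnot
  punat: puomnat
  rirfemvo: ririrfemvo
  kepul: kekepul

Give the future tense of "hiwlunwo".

hihiwlunwo

sonopab and punat both have last vowel 'a' yet inflect differently (sonopabak, puomnat), so the last vowel is not what conditions the rule; the final letter is.
"hiwlunwo" ends in -o. The one such stem in the data (rirfemvo → ririrfemvo) repeats the first consonant+vowel as a prefix (as does kepul), so the same rule applies.
The other patterns: stems ending in -b add -ak; stems ending in -t insert -om- after the first vowel.
So hiwlunwo → hihiwlunwo.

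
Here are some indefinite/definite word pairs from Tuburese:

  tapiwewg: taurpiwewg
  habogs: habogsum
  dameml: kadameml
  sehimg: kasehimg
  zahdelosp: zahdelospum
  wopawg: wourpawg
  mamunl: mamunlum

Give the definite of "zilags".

zilagsum

tapiwewg and sehimg both end in -g yet inflect differently (taurpiwewg, kasehimg), so the final letter is not what conditions the rule; the second-to-last letter is.
"zilags" has second-to-last letter 'g'. The one such stem in the data (habogs → habogsum) adds -um, so the same rule applies.
So zilags → zilagsum.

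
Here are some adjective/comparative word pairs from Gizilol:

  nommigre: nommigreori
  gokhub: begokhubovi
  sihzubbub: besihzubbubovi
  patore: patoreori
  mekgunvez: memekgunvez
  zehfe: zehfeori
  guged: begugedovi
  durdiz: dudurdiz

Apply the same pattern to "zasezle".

"zasezle" ends in -e. The stems ending in -e (patore → patoreori, nommigre → nommigreori, zehfe → zehfeori) add -ori.
So zasezle → zasezleori.

zasezleori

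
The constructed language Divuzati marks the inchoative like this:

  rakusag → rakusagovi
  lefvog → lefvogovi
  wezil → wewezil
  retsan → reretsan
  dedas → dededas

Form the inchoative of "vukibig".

vukibigovi

rakusag and retsan both have last vowel 'a' yet inflect differently (rakusagovi, reretsan), so the last vowel is not what conditions the rule; the final letter is.
"vukibig" ends in -g. The stems ending in -g (rakusag → rakusagovi, lefvog → lefvogovi) add -ovi.
So vukibig → vukibigovi.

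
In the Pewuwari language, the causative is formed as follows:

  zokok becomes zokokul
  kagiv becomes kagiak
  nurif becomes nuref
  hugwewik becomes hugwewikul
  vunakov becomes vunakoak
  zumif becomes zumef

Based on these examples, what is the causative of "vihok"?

vihokul

zumif and kagiv both have last vowel 'i' yet inflect differently (zumef, kagiak), so the last vowel is not what conditions the rule; the final letter is.
"vihok" ends in -k. The stems ending in -k (zokok → zokokul, hugwewik → hugwewikul) add -ul.
So vihok → vihokul.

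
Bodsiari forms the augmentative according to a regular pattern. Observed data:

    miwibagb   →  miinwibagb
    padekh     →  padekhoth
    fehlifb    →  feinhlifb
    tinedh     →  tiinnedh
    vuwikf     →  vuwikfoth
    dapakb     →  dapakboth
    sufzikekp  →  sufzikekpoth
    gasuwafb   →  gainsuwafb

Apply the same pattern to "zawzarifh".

zainwzarifh

padekh and tinedh both end in -h yet inflect differently (padekhoth, tiinnedh), so the final letter is not what conditions the rule; the second-to-last letter is.
"zawzarifh" has second-to-last letter 'f'. The stems whose second-to-last letter is 'f' (fehlifb → feinhlifb, gasuwafb → gainsuwafb) insert -in- after the first vowel.
So zawzarifh → zainwzarifh.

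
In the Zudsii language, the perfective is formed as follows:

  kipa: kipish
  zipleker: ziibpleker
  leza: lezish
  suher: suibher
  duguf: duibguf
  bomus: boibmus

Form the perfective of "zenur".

kipa and bomus both have 2 vowels yet inflect differently (kipish, boibmus), so the number of vowels is not what conditions the rule; the final letter is.
"zenur" ends in -r. The stems ending in -r (zipleker → ziibpleker, suher → suibher) insert -ib- after the first vowel.
The other pattern: stems ending in -a drop the final letter and add -ish.
So zenur → zeibnur.

zeibnur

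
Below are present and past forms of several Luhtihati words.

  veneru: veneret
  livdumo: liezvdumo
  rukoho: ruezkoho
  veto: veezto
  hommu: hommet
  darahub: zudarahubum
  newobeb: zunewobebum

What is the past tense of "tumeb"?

"tumeb" ends in -b. The stems ending in -b (darahub → zudarahubum, newobeb → zunewobebum) add zu- … -um around the stem.
The other patterns: stems ending in -o insert -ez- after the first vowel; stems ending in -u drop the final letter and add -et.
So tumeb → zutumebum.

zutumebum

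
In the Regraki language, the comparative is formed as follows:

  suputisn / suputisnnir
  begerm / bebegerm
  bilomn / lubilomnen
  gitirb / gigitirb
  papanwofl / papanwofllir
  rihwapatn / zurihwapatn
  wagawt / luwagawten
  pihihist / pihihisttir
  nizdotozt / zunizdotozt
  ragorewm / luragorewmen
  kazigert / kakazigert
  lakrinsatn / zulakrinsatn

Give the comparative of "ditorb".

"ditorb" has second-to-last letter 'r'. The stems whose second-to-last letter is 'r' (begerm → bebegerm, kazigert → kakazigert, gitirb → gigitirb) repeat the first consonant+vowel as a prefix.
The other patterns: stems whose second-to-last letter is 'f' or 's' double the final consonant and add -ir; stems whose second-to-last letter is 't' or 'z' add the prefix zu-; stems whose second-to-last letter is 'm' or 'w' add lu- … -en around the stem.
So ditorb → diditorb.

diditorb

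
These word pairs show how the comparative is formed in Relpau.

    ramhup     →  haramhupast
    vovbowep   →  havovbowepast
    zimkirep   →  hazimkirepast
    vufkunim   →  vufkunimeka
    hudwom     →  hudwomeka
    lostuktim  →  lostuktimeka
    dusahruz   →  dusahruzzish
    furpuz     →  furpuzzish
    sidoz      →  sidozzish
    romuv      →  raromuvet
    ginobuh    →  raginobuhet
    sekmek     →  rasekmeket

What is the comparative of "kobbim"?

"kobbim" ends in -m. The stems ending in -m (vufkunim → vufkunimeka, hudwom → hudwomeka, lostuktim → lostuktimeka) add -eka.
So kobbim → kobbimeka.

kobbimeka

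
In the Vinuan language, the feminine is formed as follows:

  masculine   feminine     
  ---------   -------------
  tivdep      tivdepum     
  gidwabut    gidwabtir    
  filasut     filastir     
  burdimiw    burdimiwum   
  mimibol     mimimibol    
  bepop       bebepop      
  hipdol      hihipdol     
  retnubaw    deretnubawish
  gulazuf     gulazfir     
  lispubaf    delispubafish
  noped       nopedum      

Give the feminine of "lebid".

lebidum

"lebid" has last vowel 'i'. The one such stem in the data (burdimiw → burdimiwum) adds -um, so the same rule applies.
The other patterns: stems whose last vowel is 'a' add de- … -ish around the stem; stems whose last vowel is 'o' repeat the first consonant+vowel as a prefix; stems whose last vowel is 'u' delete the last vowel and add -ir.
So lebid → lebidum.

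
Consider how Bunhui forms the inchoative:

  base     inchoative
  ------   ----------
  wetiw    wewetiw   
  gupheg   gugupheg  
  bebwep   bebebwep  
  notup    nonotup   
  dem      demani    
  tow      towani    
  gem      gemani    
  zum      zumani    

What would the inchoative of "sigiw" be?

wetiw and tow both end in -w yet inflect differently (wewetiw, towani), so the final letter is not what conditions the rule; the number of vowels is.
"sigiw" has 2 vowels. The stems with 2 vowels (wetiw → wewetiw, gupheg → gugupheg, bebwep → bebebwep) repeat the first consonant+vowel as a prefix.
The other pattern: stems with 1 vowel add -ani.
So sigiw → sisigiw.

sisigiw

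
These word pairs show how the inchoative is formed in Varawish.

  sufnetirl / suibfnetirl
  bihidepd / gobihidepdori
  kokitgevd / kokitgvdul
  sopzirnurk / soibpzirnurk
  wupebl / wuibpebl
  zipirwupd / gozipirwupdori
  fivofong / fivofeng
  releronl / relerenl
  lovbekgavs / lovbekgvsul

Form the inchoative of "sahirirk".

saibhirirk

releronl and sufnetirl both end in -l yet inflect differently (relerenl, suibfnetirl), so the final letter is not what conditions the rule; the second-to-last letter is.
"sahirirk" has second-to-last letter 'r'. The stems whose second-to-last letter is 'r' (sopzirnurk → soibpzirnurk, sufnetirl → suibfnetirl) insert -ib- after the first vowel.
So sahirirk → saibhirirk.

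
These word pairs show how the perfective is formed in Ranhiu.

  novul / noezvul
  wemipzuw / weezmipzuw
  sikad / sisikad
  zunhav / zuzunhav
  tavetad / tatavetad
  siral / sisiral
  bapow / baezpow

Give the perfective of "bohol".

boezhol

"bohol" has last vowel 'o'. The one such stem in the data (bapow → baezpow) inserts -ez- after the first vowel (as do novul, wemipzuw), so the same rule applies.
So bohol → boezhol.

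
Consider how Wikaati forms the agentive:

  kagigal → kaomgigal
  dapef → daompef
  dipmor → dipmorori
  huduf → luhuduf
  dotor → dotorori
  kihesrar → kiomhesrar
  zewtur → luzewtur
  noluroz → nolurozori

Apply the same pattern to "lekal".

zewtur and dotor both end in -r yet inflect differently (luzewtur, dotorori), so the final letter is not what conditions the rule; the last vowel is.
"lekal" has last vowel 'a'. The stems whose last vowel is 'a' (kihesrar → kiomhesrar, kagigal → kaomgigal) insert -om- after the first vowel.
So lekal → leomkal.

leomkal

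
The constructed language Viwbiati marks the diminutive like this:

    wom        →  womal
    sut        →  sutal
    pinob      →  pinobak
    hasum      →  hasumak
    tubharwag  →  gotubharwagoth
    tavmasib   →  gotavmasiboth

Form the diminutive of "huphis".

huphisak

wom and hasum both end in -m yet inflect differently (womal, hasumak), so the final letter is not what conditions the rule; the number of vowels is.
"huphis" has 2 vowels. The stems with 2 vowels (pinob → pinobak, hasum → hasumak) add -ak.
The other patterns: stems with 1 vowel add -al; stems with 3 vowels add go- … -oth around the stem.
So huphis → huphisak.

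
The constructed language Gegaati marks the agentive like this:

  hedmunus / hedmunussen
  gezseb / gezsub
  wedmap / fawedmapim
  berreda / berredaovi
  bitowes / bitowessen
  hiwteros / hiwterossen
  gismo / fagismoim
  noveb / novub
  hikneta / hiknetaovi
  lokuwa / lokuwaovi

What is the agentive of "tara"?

taraovi

gezseb and bitowes both have last vowel 'e' yet inflect differently (gezsub, bitowessen), so the last vowel is not what conditions the rule; the final letter is.
"tara" ends in -a. The stems ending in -a (berreda → berredaovi, hikneta → hiknetaovi, lokuwa → lokuwaovi) add -ovi.
The other patterns: stems ending in -b change the last vowel to 'u'; stems ending in -s double the final consonant and add -en; stems ending in -o or -p add fa- … -im around the stem.
So tara → taraovi.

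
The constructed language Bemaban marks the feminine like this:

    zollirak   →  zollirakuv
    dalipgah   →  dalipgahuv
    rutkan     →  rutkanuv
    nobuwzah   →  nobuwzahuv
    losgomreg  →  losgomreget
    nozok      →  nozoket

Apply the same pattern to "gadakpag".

gadakpaguv

zollirak and nozok both end in -k yet inflect differently (zollirakuv, nozoket), so the final letter is not what conditions the rule; the last vowel is.
"gadakpag" has last vowel 'a'. The stems whose last vowel is 'a' (zollirak → zollirakuv, dalipgah → dalipgahuv, rutkan → rutkanuv) add -uv.
The other pattern: stems whose last vowel is 'e' or 'o' add -et.
So gadakpag → gadakpaguv.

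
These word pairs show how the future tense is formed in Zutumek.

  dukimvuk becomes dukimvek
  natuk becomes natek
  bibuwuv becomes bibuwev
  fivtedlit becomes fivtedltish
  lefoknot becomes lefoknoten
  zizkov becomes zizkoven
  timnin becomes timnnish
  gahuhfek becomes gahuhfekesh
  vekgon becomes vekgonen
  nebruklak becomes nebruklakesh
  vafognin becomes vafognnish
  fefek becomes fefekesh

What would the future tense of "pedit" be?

"pedit" has last vowel 'i'. The stems whose last vowel is 'i' (vafognin → vafognnish, timnin → timnnish, fivtedlit → fivtedltish) delete the last vowel and add -ish.
The other patterns: stems whose last vowel is 'u' change the last vowel to 'e'; stems whose last vowel is 'o' add -en; stems whose last vowel is 'a' or 'e' add -esh.
So pedit → pedtish.

pedtish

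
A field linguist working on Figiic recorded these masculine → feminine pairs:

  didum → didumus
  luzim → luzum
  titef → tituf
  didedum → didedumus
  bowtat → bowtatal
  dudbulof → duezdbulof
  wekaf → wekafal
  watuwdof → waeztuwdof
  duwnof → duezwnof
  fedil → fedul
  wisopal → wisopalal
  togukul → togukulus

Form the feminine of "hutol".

watuwdof and titef both end in -f yet inflect differently (waeztuwdof, tituf), so the final letter is not what conditions the rule; the last vowel is.
"hutol" has last vowel 'o'. The stems whose last vowel is 'o' (watuwdof → waeztuwdof, duwnof → duezwnof, dudbulof → duezdbulof) insert -ez- after the first vowel.
The other patterns: stems whose last vowel is 'e' or 'i' change the last vowel to 'u'; stems whose last vowel is 'a' add -al; stems whose last vowel is 'u' add -us.
So hutol → hueztol.

hueztol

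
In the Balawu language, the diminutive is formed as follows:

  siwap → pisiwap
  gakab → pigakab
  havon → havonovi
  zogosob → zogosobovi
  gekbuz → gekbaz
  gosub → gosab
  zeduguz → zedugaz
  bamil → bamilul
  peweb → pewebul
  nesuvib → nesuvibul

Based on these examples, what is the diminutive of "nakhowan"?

pinakhowan

gakab and zogosob both end in -b yet inflect differently (pigakab, zogosobovi), so the final letter is not what conditions the rule; the last vowel is.
"nakhowan" has last vowel 'a'. The stems whose last vowel is 'a' (siwap → pisiwap, gakab → pigakab) add the prefix pi-.
So nakhowan → pinakhowan.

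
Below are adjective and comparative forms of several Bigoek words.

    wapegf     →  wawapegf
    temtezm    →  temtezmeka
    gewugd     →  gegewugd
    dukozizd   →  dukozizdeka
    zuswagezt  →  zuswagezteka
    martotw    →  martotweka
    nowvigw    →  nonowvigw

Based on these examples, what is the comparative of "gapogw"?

nowvigw and martotw both end in -w yet inflect differently (nonowvigw, martotweka), so the final letter is not what conditions the rule; the second-to-last letter is.
"gapogw" has second-to-last letter 'g'. The stems whose second-to-last letter is 'g' (wapegf → wawapegf, gewugd → gegewugd, nowvigw → nonowvigw) repeat the first consonant+vowel as a prefix.
So gapogw → gagapogw.

gagapogw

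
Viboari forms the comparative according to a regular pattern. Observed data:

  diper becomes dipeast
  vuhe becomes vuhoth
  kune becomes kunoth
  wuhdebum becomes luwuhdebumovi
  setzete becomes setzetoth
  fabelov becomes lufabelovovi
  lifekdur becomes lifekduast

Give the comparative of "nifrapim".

diper and setzete both have last vowel 'e' yet inflect differently (dipeast, setzetoth), so the last vowel is not what conditions the rule; the final letter is.
"nifrapim" ends in -m. The one such stem in the data (wuhdebum → luwuhdebumovi) adds lu- … -ovi around the stem, so the same rule applies.
So nifrapim → lunifrapimovi.

lunifrapimovi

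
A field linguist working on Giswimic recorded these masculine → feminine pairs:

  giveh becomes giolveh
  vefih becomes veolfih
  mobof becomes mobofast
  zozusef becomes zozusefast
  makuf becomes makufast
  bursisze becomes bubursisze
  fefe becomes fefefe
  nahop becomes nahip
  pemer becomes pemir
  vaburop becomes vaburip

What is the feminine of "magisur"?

giveh and zozusef both have last vowel 'e' yet inflect differently (giolveh, zozusefast), so the last vowel is not what conditions the rule; the final letter is.
"magisur" ends in -r. The one such stem in the data (pemer → pemir) changes the last vowel to 'i' (as do nahop, vaburop), so the same rule applies.
The other patterns: stems ending in -h insert -ol- after the first vowel; stems ending in -f add -ast; stems ending in -e repeat the first consonant+vowel as a prefix.
So magisur → magisir.

magisir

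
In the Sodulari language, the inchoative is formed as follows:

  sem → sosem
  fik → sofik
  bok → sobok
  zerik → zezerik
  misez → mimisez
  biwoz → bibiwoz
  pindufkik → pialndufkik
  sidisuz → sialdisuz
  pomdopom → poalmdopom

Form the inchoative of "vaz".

sovaz

"vaz" has 1 vowel. The stems with 1 vowel (sem → sosem, fik → sofik, bok → sobok) add the prefix so-.
The other patterns: stems with 2 vowels repeat the first consonant+vowel as a prefix; stems with 3 vowels insert -al- after the first vowel.
So vaz → sovaz.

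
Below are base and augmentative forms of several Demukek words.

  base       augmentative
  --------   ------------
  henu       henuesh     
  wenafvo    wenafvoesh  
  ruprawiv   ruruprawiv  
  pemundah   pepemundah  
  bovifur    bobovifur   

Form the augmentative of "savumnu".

savumnuesh

henu and bovifur both have last vowel 'u' yet inflect differently (henuesh, bobovifur), so the last vowel is not what conditions the rule; whether the stem ends in a vowel or a consonant is.
"savumnu" ends in a vowel. The stems ending in a vowel (henu → henuesh, wenafvo → wenafvoesh) add -esh.
So savumnu → savumnuesh.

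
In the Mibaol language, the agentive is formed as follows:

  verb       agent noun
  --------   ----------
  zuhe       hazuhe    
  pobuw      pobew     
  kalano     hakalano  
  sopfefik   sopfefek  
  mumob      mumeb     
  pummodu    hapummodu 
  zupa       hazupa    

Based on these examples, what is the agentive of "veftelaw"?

kalano and mumob both have last vowel 'o' yet inflect differently (hakalano, mumeb), so the last vowel is not what conditions the rule; whether the stem ends in a vowel or a consonant is.
"veftelaw" ends in a consonant. The stems ending in a consonant (sopfefik → sopfefek, mumob → mumeb, pobuw → pobew) change the last vowel to 'e'.
So veftelaw → veftelew.

veftelew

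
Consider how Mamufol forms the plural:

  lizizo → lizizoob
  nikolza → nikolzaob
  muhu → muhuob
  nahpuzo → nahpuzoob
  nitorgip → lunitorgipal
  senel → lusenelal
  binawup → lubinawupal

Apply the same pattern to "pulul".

muhu and binawup both have last vowel 'u' yet inflect differently (muhuob, lubinawupal), so the last vowel is not what conditions the rule; whether the stem ends in a vowel or a consonant is.
"pulul" ends in a consonant. The stems ending in a consonant (nitorgip → lunitorgipal, senel → lusenelal, binawup → lubinawupal) add lu- … -al around the stem.
The other pattern: stems ending in a vowel add -ob.
So pulul → lupululal.

lupululal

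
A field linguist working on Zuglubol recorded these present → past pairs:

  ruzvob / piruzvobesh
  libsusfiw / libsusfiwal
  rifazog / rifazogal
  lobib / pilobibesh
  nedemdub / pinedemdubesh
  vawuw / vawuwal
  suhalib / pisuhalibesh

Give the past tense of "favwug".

nedemdub and vawuw both have last vowel 'u' yet inflect differently (pinedemdubesh, vawuwal), so the last vowel is not what conditions the rule; the final letter is.
"favwug" ends in -g. The one such stem in the data (rifazog → rifazogal) adds -al, so the same rule applies.
So favwug → favwugal.

favwugal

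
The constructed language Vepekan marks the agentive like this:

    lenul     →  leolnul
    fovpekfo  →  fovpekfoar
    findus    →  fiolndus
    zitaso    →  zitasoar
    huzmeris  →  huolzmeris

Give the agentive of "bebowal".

beolbowal

"bebowal" ends in -l. The one such stem in the data (lenul → leolnul) inserts -ol- after the first vowel (as do huzmeris, findus), so the same rule applies.
The other pattern: stems ending in -o add -ar.
So bebowal → beolbowal.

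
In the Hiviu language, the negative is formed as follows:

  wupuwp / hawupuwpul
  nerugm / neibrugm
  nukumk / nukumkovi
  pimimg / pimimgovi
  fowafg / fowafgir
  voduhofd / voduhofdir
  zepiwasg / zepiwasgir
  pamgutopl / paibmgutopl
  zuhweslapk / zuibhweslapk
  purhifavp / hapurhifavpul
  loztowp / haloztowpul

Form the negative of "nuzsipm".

"nuzsipm" has second-to-last letter 'p'. The stems whose second-to-last letter is 'p' (zuhweslapk → zuibhweslapk, pamgutopl → paibmgutopl) insert -ib- after the first vowel.
The other patterns: stems whose second-to-last letter is 'm' add -ovi; stems whose second-to-last letter is 'v' or 'w' add ha- … -ul around the stem; stems whose second-to-last letter is 'f' or 's' add -ir.
So nuzsipm → nuibzsipm.

nuibzsipm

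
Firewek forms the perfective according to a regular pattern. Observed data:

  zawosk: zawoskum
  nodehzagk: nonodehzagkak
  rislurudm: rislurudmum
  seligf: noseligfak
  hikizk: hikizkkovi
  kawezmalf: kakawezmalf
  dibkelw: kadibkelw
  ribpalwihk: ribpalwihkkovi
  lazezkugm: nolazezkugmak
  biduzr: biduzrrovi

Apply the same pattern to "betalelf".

kawezmalf and seligf both end in -f yet inflect differently (kakawezmalf, noseligfak), so the final letter is not what conditions the rule; the second-to-last letter is.
"betalelf" has second-to-last letter 'l'. The stems whose second-to-last letter is 'l' (kawezmalf → kakawezmalf, dibkelw → kadibkelw) add the prefix ka-.
The other patterns: stems whose second-to-last letter is 'd' or 's' add -um; stems whose second-to-last letter is 'g' add no- … -ak around the stem; stems whose second-to-last letter is 'h' or 'z' double the final consonant and add -ovi.
So betalelf → kabetalelf.

kabetalelf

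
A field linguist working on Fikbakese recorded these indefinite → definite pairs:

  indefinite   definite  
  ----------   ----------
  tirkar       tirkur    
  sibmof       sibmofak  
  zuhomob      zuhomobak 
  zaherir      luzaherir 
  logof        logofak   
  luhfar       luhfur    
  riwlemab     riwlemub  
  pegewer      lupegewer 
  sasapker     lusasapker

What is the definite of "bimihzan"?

riwlemab and zuhomob both end in -b yet inflect differently (riwlemub, zuhomobak), so the final letter is not what conditions the rule; the last vowel is.
"bimihzan" has last vowel 'a'. The stems whose last vowel is 'a' (riwlemab → riwlemub, tirkar → tirkur, luhfar → luhfur) change the last vowel to 'u'.
So bimihzan → bimihzun.

bimihzun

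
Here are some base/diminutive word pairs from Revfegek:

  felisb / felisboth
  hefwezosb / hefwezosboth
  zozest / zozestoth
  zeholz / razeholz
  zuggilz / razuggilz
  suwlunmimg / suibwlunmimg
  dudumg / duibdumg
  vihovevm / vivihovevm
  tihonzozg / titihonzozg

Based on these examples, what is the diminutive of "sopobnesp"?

suwlunmimg and tihonzozg both end in -g yet inflect differently (suibwlunmimg, titihonzozg), so the final letter is not what conditions the rule; the second-to-last letter is.
"sopobnesp" has second-to-last letter 's'. The stems whose second-to-last letter is 's' (felisb → felisboth, hefwezosb → hefwezosboth, zozest → zozestoth) add -oth.
The other patterns: stems whose second-to-last letter is 'l' add the prefix ra-; stems whose second-to-last letter is 'm' insert -ib- after the first vowel; stems whose second-to-last letter is 'v' or 'z' repeat the first consonant+vowel as a prefix.
So sopobnesp → sopobnespoth.

sopobnespoth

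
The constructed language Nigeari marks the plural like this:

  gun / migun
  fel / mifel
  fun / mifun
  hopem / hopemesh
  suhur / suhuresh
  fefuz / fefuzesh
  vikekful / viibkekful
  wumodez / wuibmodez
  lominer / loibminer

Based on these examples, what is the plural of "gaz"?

migaz

"gaz" has 1 vowel. The stems with 1 vowel (gun → migun, fel → mifel, fun → mifun) add the prefix mi-.
The other patterns: stems with 2 vowels add -esh; stems with 3 vowels insert -ib- after the first vowel.
So gaz → migaz.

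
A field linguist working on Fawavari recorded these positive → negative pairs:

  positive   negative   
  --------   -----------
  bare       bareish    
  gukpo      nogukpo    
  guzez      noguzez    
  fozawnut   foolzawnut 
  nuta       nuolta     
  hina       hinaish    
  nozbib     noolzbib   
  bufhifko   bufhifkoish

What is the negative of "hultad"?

nuta and hina both end in -a yet inflect differently (nuolta, hinaish), so the final letter is not what conditions the rule; the first letter is.
"hultad" begins with h-. The one such stem in the data (hina → hinaish) adds -ish, so the same rule applies.
So hultad → hultadish.

hultadish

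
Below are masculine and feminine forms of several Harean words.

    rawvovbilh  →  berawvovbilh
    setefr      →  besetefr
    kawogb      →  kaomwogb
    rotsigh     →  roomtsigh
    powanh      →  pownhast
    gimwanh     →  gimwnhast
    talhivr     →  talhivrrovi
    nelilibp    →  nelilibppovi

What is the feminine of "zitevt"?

rawvovbilh and rotsigh both end in -h yet inflect differently (berawvovbilh, roomtsigh), so the final letter is not what conditions the rule; the second-to-last letter is.
"zitevt" has second-to-last letter 'v'. The one such stem in the data (talhivr → talhivrrovi) doubles the final consonant and adds -ovi (as does nelilibp), so the same rule applies.
The other patterns: stems whose second-to-last letter is 'f' or 'l' add the prefix be-; stems whose second-to-last letter is 'g' insert -om- after the first vowel; stems whose second-to-last letter is 'n' delete the last vowel and add -ast.
So zitevt → zitevttovi.

zitevttovi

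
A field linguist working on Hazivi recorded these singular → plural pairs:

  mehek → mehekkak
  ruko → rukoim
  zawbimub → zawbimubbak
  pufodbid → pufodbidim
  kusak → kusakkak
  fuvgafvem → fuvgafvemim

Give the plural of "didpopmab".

mehek and fuvgafvem both have last vowel 'e' yet inflect differently (mehekkak, fuvgafvemim), so the last vowel is not what conditions the rule; the final letter is.
"didpopmab" ends in -b. The one such stem in the data (zawbimub → zawbimubbak) doubles the final consonant and adds -ak (as do kusak, mehek), so the same rule applies.
The other pattern: stems ending in -d, -m or -o add -im.
So didpopmab → didpopmabbak.

didpopmabbak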